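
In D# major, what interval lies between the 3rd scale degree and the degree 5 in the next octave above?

Spelling D# major: D# E# F## G# A# B# C##.
That puts F## below A#.
F## up to A# is 15 semitones, a half step narrower than a major tenth, so the interval is minor.

minor tenth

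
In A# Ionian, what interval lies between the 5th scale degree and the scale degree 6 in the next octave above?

major 9th

A# major: A# B# C## D# E# F## G##.
That puts E# below F##.
E# up to F## spans 9 letter names and 14 semitones — a major ninth.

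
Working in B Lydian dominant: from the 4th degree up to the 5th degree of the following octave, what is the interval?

minor ninth

The scale runs B C# D# E# F# G# A.
So we need the interval from E# up to F#.
9 letter names make it a ninth; at 13 semitones (a half step narrower than major) the quality is minor.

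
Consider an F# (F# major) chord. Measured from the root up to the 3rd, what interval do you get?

major 3rd

The chord tones of F# major are F#-A#-C#.
Root = F#; 3rd = A#.
Counting 3 letters and 4 half steps from F# gives a major third.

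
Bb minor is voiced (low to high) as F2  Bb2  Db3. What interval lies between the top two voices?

minor third

Those voices are Bb2 and Db3.
Bb up to Db is 3 semitones, a half step narrower than a major third, so the interval is minor.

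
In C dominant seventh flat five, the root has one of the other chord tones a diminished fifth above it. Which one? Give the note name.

The chord tones of C7b5 (C dominant seventh flat five) are C, E, Gb, Bb.
The root is C. A diminished fifth above C is Gb.
Gb is the chord's 5th.

Gb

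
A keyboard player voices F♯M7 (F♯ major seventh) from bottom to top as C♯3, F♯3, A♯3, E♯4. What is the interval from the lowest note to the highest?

major 10th

The outer voices are C♯3 and E♯4.
From C♯ to E♯ is 16 semitones, exactly the major tenth.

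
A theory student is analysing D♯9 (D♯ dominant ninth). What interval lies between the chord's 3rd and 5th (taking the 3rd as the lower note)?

Spelling the chord: D♯–F𝄪–A♯–C♯–E♯.
The 3rd is F𝄪 and the 5th is A♯.
F𝄪 up to A♯ is 3 semitones, a half step narrower than a major third, so the interval is minor.

m3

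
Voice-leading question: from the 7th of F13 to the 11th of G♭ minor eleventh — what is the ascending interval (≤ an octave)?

minor sixth

The 7th of F13 is E♭; the 11th of G♭ minor eleventh is C♭.
E♭ up to C♭ is 8 semitones, a half step narrower than a major sixth, so the interval is minor.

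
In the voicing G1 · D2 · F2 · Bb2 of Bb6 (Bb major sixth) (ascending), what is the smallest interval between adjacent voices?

Adjacent intervals: G1→D2 = perfect fifth; D2→F2 = minor third; F2→Bb2 = perfect fourth.
The smallest is D2 to F2, a minor third (3 semitones).

minor 3rd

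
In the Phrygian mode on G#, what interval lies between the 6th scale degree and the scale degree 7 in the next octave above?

Spelling the Phrygian mode on G#: G# A B C# D# E F#.
The 6th scale degree is E and the degree 7 (up an octave) is F#.
E up to F# spans 9 letter names and 14 semitones — a major ninth.

M9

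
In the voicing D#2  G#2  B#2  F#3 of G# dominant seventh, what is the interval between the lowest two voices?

perfect fourth

Those voices are D#2 and G#2.
From D# to G# is 5 semitones, exactly the perfect fourth.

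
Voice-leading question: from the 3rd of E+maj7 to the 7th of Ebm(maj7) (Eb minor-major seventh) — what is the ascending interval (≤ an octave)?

diminished fifth

The 3rd of E+maj7 is G#; the 7th of Ebm(maj7) (Eb minor-major seventh) is D.
5 letter names make it a fifth; at 6 semitones (a half step narrower than perfect) the quality is diminished.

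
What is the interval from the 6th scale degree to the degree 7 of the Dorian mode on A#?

A# dorian: A# B# C# D# E# F## G#.
The 6th scale degree is F## and the degree 7 is G#.
From F## to G#: 1 semitone over a second = minor.

minor 2nd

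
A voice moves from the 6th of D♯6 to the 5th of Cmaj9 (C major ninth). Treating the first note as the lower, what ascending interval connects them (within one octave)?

D♯6 has B♯ as its 6th, and Cmaj9 (C major ninth) has G as its 5th.
From B♯ to G: 7 semitones over a sixth = diminished.

diminished sixth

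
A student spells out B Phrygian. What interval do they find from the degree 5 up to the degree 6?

minor second

The scale runs B C D E F♯ G A.
So we need the interval from F♯ up to G.
2 letter names make it a second; at 1 semitone (a half step narrower than major) the quality is minor.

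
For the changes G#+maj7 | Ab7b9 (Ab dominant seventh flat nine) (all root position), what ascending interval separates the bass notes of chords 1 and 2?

The roots are G# and Ab.
From G# to Ab: 0 semitones over a second = diminished.

diminished second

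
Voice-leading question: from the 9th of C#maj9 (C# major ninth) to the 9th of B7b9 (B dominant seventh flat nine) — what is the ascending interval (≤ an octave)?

The 9th of C#maj9 (C# major ninth) is D#; the 9th of B7b9 (B dominant seventh flat nine) is C.
D# up to C is 9 semitones, a whole step narrower than a major seventh, so the interval is diminished.

diminished seventh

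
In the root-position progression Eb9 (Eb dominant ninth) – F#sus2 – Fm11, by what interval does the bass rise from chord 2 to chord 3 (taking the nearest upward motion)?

d8

The roots are F# and F.
From F# to F: 11 semitones over an octave = diminished.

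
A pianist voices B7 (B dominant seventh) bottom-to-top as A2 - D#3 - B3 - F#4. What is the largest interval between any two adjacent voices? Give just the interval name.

minor sixth

Adjacent intervals: A2→D#3 = augmented fourth; D#3→B3 = minor sixth; B3→F#4 = perfect fifth.
The largest is D#3 to B3, a minor sixth (8 semitones).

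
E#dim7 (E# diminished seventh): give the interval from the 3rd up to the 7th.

diminished fifth

Spelling the chord: E#-G#-B-D.
So we need the interval from G# up to D.
5 letter names make it a fifth; at 6 semitones (a half step narrower than perfect) the quality is diminished.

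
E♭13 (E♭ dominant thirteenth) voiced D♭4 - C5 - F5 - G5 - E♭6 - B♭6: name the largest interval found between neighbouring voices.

Adjacent intervals: D♭4→C5 = major seventh; C5→F5 = perfect fourth; F5→G5 = major second; G5→E♭6 = minor sixth; E♭6→B♭6 = perfect fifth.
The largest is D♭4 to C5, a major seventh (11 semitones).

major seventh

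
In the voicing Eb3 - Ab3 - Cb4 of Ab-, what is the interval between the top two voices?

Those voices are Ab3 and Cb4.
From Ab to Cb: 3 semitones over a third = minor.

m3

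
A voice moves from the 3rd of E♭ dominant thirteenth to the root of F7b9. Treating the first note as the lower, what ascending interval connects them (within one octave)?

The 3rd of E♭ dominant thirteenth is G; the root of F7b9 is F.
From G to F: 10 semitones over a seventh = minor.

minor seventh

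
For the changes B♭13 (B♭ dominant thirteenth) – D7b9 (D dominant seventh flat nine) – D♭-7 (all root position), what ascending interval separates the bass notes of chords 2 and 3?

The roots are D and D♭.
8 letter names make it an octave; at 11 semitones (a half step narrower than perfect) the quality is diminished.

diminished octave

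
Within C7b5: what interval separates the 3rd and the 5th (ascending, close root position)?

diminished third

The chord tones of C7b5 are C–E–Gb–Bb.
That puts E below Gb.
3 letter names make it a third; at 2 semitones (a whole step narrower than major) the quality is diminished.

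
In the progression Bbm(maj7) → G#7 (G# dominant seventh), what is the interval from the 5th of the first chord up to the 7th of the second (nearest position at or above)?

augmented unison

Bbm(maj7) has F as its 5th, and G#7 (G# dominant seventh) has F# as its 7th.
1 letter names make it a unison; at 1 semitone (a half step wider than perfect) the quality is augmented.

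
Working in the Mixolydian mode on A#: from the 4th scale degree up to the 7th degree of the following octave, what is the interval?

P11

Spelling the Mixolydian mode on A#: A# B# C## D# E# F## G#.
4th scale degree = D#; scale degree 7 (up an octave) = G#.
Counting 11 letters and 17 half steps from D# gives a perfect eleventh.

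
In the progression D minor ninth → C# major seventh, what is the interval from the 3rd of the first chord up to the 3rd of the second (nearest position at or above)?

augmented seventh

D minor ninth has F as its 3rd, and C# major seventh has E# as its 3rd.
From F to E#: 12 semitones over a seventh = augmented.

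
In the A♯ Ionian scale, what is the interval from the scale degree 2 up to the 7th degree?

major sixth

The scale runs A♯ B♯ C𝄪 D♯ E♯ F𝄪 G𝄪.
The scale degree 2 is B♯ and the scale degree 7 is G𝄪.
B♯ up to G𝄪 spans 6 letter names and 9 semitones — a major sixth.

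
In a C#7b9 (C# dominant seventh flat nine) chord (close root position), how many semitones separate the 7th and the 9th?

3

The chord tones of C#7b9 (C# dominant seventh flat nine) are C#–E#–G#–B–D.
B to D is a minor third: 3 semitones.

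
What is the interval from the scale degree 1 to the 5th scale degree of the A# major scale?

The scale runs A# B# C## D# E# F## G##.
The scale degree 1 is A# and the degree 5 is E#.
Counting 5 letters and 7 half steps from A# gives a perfect fifth.

perfect 5th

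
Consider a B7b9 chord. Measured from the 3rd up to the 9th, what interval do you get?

diminished 7th

The chord tones of B7b9 (B dominant seventh flat nine) are B–D♯–F♯–A–C.
3rd = D♯; 9th = C.
D♯ up to C is 9 semitones, a whole step narrower than a major seventh, so the interval is diminished.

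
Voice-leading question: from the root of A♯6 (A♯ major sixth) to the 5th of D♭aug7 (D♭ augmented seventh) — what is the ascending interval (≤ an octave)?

diminished 8th

A♯6 (A♯ major sixth) has A♯ as its root, and D♭aug7 (D♭ augmented seventh) has A as its 5th.
A♯ up to A is 11 semitones, a half step narrower than a perfect octave, so the interval is diminished.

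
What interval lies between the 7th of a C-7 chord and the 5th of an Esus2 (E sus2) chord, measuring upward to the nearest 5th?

A1

The 7th of C-7 is Bb; the 5th of Esus2 (E sus2) is B.
From Bb to B: 1 semitone over a unison = augmented.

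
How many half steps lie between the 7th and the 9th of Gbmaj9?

3

Gbmaj9 (Gb major ninth) is spelled Gb Bb Db F Ab.
F to Ab is a minor third: 3 semitones.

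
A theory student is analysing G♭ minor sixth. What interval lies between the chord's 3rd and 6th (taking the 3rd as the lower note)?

G♭min6 is spelled G♭ B𝄫 D♭ E♭.
So we need the interval from B𝄫 up to E♭.
B𝄫 up to E♭ is 6 semitones, a half step wider than a perfect fourth, so the interval is augmented.

augmented fourth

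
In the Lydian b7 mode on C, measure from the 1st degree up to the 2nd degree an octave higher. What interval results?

major 9th

The scale runs C D E F# G A Bb.
1st degree = C; 2nd scale degree (up an octave) = D.
From C to D is 14 semitones, exactly the major ninth.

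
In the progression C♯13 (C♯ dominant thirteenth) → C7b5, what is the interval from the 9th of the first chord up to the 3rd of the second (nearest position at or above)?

C♯13 (C♯ dominant thirteenth) has D♯ as its 9th, and C7b5 has E as its 3rd.
2 letter names make it a second; at 1 semitone (a half step narrower than major) the quality is minor.

minor second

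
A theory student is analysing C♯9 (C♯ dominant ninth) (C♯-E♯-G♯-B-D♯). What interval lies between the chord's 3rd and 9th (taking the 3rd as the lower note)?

minor 7th

3rd = E♯; 9th = D♯.
7 letter names make it a seventh; at 10 semitones (a half step narrower than major) the quality is minor.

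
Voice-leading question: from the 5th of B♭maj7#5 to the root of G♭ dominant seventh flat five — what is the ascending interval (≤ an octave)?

B♭maj7#5 has F♯ as its 5th, and G♭ dominant seventh flat five has G♭ as its root.
F♯ up to G♭ is 0 semitones, a whole step narrower than a major second, so the interval is diminished.

diminished second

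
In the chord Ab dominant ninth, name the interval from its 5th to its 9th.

perfect fifth

Ab9 (Ab dominant ninth): Ab–C–Eb–Gb–Bb.
That puts Eb below Bb.
Counting 5 letters and 7 half steps from Eb gives a perfect fifth.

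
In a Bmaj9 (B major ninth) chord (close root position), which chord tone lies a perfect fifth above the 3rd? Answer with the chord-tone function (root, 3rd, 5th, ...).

Bmaj9 (B major ninth): B–D#–F#–A#–C#.
The 3rd is D#. A perfect fifth above D# is A#.
A# is the chord's 7th.

7th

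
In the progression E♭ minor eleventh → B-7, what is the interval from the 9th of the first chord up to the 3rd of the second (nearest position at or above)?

major sixth

E♭ minor eleventh has F as its 9th, and B-7 has D as its 3rd.
F up to D spans 6 letter names and 9 semitones — a major sixth.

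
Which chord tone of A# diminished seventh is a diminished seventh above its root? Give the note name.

G

The chord tones of A#dim7 are A#–C#–E–G.
The root is A#. A diminished seventh above A# is G.
G is the chord's 7th.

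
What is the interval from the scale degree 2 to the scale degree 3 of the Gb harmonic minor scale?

Gb harmonic minor: Gb Ab Bbb Cb Db Ebb F.
That puts Ab below Bbb.
From Ab to Bbb: 1 semitone over a second = minor.

m2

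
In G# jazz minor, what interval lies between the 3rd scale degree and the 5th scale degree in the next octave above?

major tenth

Spelling G# jazz minor: G# A# B C# D# E# F##.
That puts B below D#.
B up to D# spans 10 letter names and 16 semitones — a major tenth.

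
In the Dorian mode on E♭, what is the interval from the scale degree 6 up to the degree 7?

minor second

E♭ dorian: E♭ F G♭ A♭ B♭ C D♭.
Scale degree 6 = C; 7th scale degree = D♭.
2 letter names make it a second; at 1 semitone (a half step narrower than major) the quality is minor.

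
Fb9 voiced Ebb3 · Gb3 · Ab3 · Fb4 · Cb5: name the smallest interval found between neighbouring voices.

major second

Adjacent intervals: Ebb3→Gb3 = major third; Gb3→Ab3 = major second; Ab3→Fb4 = minor sixth; Fb4→Cb5 = perfect fifth.
The smallest is Gb3 to Ab3, a major second (2 semitones).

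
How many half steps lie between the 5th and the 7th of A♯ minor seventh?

3

A♯ minor seventh is spelled A♯–C♯–E♯–G♯.
E♯ to G♯ is a minor third: 3 semitones.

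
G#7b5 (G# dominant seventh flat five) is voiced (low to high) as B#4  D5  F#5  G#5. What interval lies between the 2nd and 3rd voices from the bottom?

major 3rd

Those voices are D5 and F#5.
Counting 3 letters and 4 half steps from D gives a major third.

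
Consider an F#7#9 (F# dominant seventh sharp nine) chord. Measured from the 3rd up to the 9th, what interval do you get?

Spelling the chord: F#, A#, C#, E, G##.
That puts A# below G##.
A# up to G## spans 7 letter names and 11 semitones — a major seventh.

major seventh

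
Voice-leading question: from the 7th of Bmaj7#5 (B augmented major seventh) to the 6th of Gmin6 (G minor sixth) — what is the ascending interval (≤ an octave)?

The 7th of Bmaj7#5 (B augmented major seventh) is A#; the 6th of Gmin6 (G minor sixth) is E.
A# up to E is 6 semitones, a half step narrower than a perfect fifth, so the interval is diminished.

diminished fifth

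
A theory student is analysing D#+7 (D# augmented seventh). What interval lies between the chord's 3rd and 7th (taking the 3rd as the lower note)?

D#7#5 is spelled D#-F##-A##-C#.
The 3rd is F## and the 7th is C#.
From F## to C#: 6 semitones over a fifth = diminished.
This 3–7 tritone is the characteristic tension at the heart of the dominant sound.

diminished fifth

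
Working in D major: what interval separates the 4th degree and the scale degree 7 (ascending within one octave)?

D major: D E F# G A B C#.
4th degree = G; scale degree 7 = C#.
4 letter names make it a fourth; at 6 semitones (a half step wider than perfect) the quality is augmented.

A4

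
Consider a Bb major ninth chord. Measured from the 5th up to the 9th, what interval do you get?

perfect fifth

The chord tones of Bb major ninth are Bb-D-F-A-C.
The 5th is F and the 9th is C.
F up to C spans 5 letter names and 7 semitones — a perfect fifth.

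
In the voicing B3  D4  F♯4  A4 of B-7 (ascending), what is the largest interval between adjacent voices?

Adjacent intervals: B3→D4 = minor third; D4→F♯4 = major third; F♯4→A4 = minor third.
The largest is D4 to F♯4, a major third (4 semitones).

major third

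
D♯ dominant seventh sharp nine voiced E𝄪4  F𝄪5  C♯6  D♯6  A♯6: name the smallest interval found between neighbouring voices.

major second

Adjacent intervals: E𝄪4→F𝄪5 = minor ninth; F𝄪5→C♯6 = diminished fifth; C♯6→D♯6 = major second; D♯6→A♯6 = perfect fifth.
The smallest is C♯6 to D♯6, a major second (2 semitones).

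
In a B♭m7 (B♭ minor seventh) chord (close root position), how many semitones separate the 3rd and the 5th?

4

B♭min7: B♭, D♭, F, A♭.
D♭ to F is a major third: 4 semitones.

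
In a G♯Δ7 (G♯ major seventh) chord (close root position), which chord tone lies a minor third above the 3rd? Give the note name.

D#

The chord tones of G♯maj7 are G♯ B♯ D♯ F𝄪.
The 3rd is B♯. A minor third above B♯ is D♯.
D♯ is the chord's 5th.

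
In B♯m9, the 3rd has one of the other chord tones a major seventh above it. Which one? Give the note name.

The chord tones of B♯min9 (B♯ minor ninth) are B♯-D♯-F𝄪-A♯-C𝄪.
The 3rd is D♯. A major seventh above D♯ is C𝄪.
C𝄪 is the chord's 9th.

C##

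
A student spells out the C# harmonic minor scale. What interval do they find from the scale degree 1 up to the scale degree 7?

M7

The scale runs C# D# E F# G# A B#.
Scale degree 1 = C#; degree 7 = B#.
C# up to B# spans 7 letter names and 11 semitones — a major seventh.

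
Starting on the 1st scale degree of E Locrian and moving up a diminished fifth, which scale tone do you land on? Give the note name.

Bb

The scale is E F G A B♭ C D.
The 1st scale degree is E; a diminished fifth above that is B♭ — scale degree 5.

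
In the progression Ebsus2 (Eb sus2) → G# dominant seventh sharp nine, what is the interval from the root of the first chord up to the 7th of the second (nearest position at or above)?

augmented second

The root of Ebsus2 (Eb sus2) is Eb; the 7th of G# dominant seventh sharp nine is F#.
From Eb to F#: 3 semitones over a second = augmented.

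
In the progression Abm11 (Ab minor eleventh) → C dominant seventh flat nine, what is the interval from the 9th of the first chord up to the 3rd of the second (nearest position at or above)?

The 9th of Abm11 (Ab minor eleventh) is Bb; the 3rd of C dominant seventh flat nine is E.
4 letter names make it a fourth; at 6 semitones (a half step wider than perfect) the quality is augmented.

augmented fourth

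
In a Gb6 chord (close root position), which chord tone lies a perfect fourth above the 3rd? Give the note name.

Eb

Spelling the chord: Gb, Bb, Db, Eb.
The 3rd is Bb. A perfect fourth above Bb is Eb.
Eb is the chord's 6th.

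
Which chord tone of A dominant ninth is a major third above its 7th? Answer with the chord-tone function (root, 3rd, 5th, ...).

9th

A9 is spelled A C♯ E G B.
The 7th is G. A major third above G is B.
B is the chord's 9th.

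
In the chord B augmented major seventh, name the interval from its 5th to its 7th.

Bmaj7#5: B-D♯-F𝄪-A♯.
The 5th is F𝄪 and the 7th is A♯.
3 letter names make it a third; at 3 semitones (a half step narrower than major) the quality is minor.

minor 3rd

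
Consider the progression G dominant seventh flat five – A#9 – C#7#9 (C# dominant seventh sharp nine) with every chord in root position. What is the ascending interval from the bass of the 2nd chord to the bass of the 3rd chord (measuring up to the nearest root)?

minor third

The roots are A# and C#.
3 letter names make it a third; at 3 semitones (a half step narrower than major) the quality is minor.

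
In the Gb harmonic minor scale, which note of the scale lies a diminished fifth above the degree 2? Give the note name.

Ebb

The scale is Gb Ab Bbb Cb Db Ebb F.
The degree 2 is Ab; a diminished fifth above that is Ebb — scale degree 6.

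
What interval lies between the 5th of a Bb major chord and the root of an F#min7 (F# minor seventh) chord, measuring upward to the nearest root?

augmented unison

Bb major has F as its 5th, and F#min7 (F# minor seventh) has F# as its root.
1 letter names make it a unison; at 1 semitone (a half step wider than perfect) the quality is augmented.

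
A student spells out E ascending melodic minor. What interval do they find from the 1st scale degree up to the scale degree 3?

Spelling E ascending melodic minor: E F# G A B C# D#.
So we need the interval from E up to G.
E up to G is 3 semitones, a half step narrower than a major third, so the interval is minor.

minor third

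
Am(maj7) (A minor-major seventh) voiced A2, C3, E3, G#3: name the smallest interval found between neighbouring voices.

Adjacent intervals: A2→C3 = minor third; C3→E3 = major third; E3→G#3 = major third.
The smallest is A2 to C3, a minor third (3 semitones).

minor third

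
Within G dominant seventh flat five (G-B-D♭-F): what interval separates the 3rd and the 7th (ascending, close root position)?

diminished fifth

So we need the interval from B up to F.
5 letter names make it a fifth; at 6 semitones (a half step narrower than perfect) the quality is diminished.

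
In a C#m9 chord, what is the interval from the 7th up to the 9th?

C#m9 (C# minor ninth): C#–E–G#–B–D#.
The 7th is B and the 9th is D#.
From B to D# is 4 semitones, exactly the major third.

M3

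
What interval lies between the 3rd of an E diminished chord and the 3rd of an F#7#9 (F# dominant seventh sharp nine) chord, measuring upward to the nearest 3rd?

augmented second

E diminished has G as its 3rd, and F#7#9 (F# dominant seventh sharp nine) has A# as its 3rd.
From G to A#: 3 semitones over a second = augmented.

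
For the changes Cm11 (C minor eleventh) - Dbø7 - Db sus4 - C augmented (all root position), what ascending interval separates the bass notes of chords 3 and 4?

major 7th

The roots are Db and C.
Counting 7 letters and 11 half steps from Db gives a major seventh.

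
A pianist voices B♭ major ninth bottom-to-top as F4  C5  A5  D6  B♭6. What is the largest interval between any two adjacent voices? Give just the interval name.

Adjacent intervals: F4→C5 = perfect fifth; C5→A5 = major sixth; A5→D6 = perfect fourth; D6→B♭6 = minor sixth.
The largest is C5 to A5, a major sixth (9 semitones).

M6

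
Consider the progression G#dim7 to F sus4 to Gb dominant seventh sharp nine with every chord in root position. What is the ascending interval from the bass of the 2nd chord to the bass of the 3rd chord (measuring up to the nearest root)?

minor 2nd

The roots are F and Gb.
2 letter names make it a second; at 1 semitone (a half step narrower than major) the quality is minor.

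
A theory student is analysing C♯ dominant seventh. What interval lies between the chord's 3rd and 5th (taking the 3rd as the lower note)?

Spelling the chord: C♯-E♯-G♯-B.
That puts E♯ below G♯.
3 letter names make it a third; at 3 semitones (a half step narrower than major) the quality is minor.

minor 3rd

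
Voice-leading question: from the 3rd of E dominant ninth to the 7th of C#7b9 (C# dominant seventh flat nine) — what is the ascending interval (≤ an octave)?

minor third

The 3rd of E dominant ninth is G#; the 7th of C#7b9 (C# dominant seventh flat nine) is B.
From G# to B: 3 semitones over a third = minor.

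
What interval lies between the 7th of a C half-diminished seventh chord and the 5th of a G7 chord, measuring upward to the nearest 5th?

The 7th of C half-diminished seventh is Bb; the 5th of G7 is D.
Bb up to D spans 3 letter names and 4 semitones — a major third.

major 3rd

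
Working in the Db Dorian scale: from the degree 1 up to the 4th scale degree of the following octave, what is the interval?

perfect eleventh

The scale runs Db Eb Fb Gb Ab Bb Cb.
So we need the interval from Db up to Gb.
From Db to Gb is 17 semitones, exactly the perfect eleventh.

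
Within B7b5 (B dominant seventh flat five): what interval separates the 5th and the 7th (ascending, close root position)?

major third

B7b5: B, D#, F, A.
The 5th is F and the 7th is A.
F up to A spans 3 letter names and 4 semitones — a major third.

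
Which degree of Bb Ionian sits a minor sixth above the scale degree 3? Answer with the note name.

The scale is Bb C D Eb F G A.
The scale degree 3 is D; a minor sixth above that is Bb — scale degree 1.

Bb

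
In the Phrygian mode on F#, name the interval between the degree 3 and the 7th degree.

F# phrygian: F# G A B C# D E.
So we need the interval from A up to E.
Counting 5 letters and 7 half steps from A gives a perfect fifth.

perfect fifth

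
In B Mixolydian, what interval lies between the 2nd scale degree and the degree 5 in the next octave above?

Spelling B Mixolydian: B C# D# E F# G# A.
2nd scale degree = C#; scale degree 5 (up an octave) = F#.
Counting 11 letters and 17 half steps from C# gives a perfect eleventh.

perfect eleventh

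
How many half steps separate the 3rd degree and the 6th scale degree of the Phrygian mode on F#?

The scale is F# G A B C# D E.
A up to D is a perfect fourth — 5 semitones.

5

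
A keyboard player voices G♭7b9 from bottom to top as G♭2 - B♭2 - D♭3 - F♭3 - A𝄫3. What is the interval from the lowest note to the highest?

The outer voices are G♭2 and A𝄫3.
G♭ up to A𝄫 is 13 semitones, a half step narrower than a major ninth, so the interval is minor.

m9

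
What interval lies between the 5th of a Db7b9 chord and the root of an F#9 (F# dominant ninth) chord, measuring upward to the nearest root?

Db7b9 has Ab as its 5th, and F#9 (F# dominant ninth) has F# as its root.
6 letter names make it a sixth; at 10 semitones (a half step wider than major) the quality is augmented.

A6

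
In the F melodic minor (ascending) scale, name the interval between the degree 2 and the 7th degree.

M6

The scale runs F G A♭ B♭ C D E.
That puts G below E.
G up to E spans 6 letter names and 9 semitones — a major sixth.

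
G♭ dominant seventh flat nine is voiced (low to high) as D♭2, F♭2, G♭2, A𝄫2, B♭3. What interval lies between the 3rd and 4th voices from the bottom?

minor second

Those voices are G♭2 and A𝄫2.
G♭ up to A𝄫 is 1 semitone, a half step narrower than a major second, so the interval is minor.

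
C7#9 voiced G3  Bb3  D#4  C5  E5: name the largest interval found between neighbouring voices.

diminished seventh

Adjacent intervals: G3→Bb3 = minor third; Bb3→D#4 = augmented third; D#4→C5 = diminished seventh; C5→E5 = major third.
The largest is D#4 to C5, a diminished seventh (9 semitones).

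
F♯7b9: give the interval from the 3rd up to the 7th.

d5

F♯7b9 (F♯ dominant seventh flat nine) is spelled F♯ A♯ C♯ E G.
So we need the interval from A♯ up to E.
A♯ up to E is 6 semitones, a half step narrower than a perfect fifth, so the interval is diminished.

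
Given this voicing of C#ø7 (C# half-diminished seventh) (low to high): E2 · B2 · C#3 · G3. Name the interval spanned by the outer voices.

minor 10th

The outer voices are E2 and G3.
10 letter names make it a tenth; at 15 semitones (a half step narrower than major) the quality is minor.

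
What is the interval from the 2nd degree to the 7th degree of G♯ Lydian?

major sixth

G♯ lydian: G♯ A♯ B♯ C𝄪 D♯ E♯ F𝄪.
The 2nd degree is A♯ and the degree 7 is F𝄪.
From A♯ to F𝄪 is 9 semitones, exactly the major sixth.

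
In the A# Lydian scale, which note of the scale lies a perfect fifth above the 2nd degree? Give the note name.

The scale is A# B# C## D## E# F## G##.
The 2nd degree is B#; a perfect fifth above that is F## — scale degree 6.

F##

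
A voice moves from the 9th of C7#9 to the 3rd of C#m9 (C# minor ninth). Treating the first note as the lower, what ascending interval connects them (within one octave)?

minor second

The 9th of C7#9 is D#; the 3rd of C#m9 (C# minor ninth) is E.
From D# to E: 1 semitone over a second = minor.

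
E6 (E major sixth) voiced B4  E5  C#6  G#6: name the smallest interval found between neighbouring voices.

Adjacent intervals: B4→E5 = perfect fourth; E5→C#6 = major sixth; C#6→G#6 = perfect fifth.
The smallest is B4 to E5, a perfect fourth (5 semitones).

perfect fourth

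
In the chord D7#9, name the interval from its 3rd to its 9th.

D7#9 (D dominant seventh sharp nine) is spelled D-F#-A-C-E#.
So we need the interval from F# up to E#.
F# up to E# spans 7 letter names and 11 semitones — a major seventh.

major seventh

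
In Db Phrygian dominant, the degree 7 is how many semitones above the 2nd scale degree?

The scale is Db Ebb F Gb Ab Bbb Cb.
Ebb up to Cb is a major sixth — 9 semitones.

9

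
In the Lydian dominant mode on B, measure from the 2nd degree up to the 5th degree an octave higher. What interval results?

P11

Spelling the Lydian dominant mode on B: B C# D# E# F# G# A.
The 2nd degree is C# and the 5th scale degree (up an octave) is F#.
Counting 11 letters and 17 half steps from C# gives a perfect eleventh.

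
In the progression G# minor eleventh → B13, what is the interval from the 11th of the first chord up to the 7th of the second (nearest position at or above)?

G# minor eleventh has C# as its 11th, and B13 has A as its 7th.
C# up to A is 8 semitones, a half step narrower than a major sixth, so the interval is minor.

minor 6th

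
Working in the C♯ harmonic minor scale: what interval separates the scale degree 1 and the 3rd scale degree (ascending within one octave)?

minor third

Spelling the C♯ harmonic minor scale: C♯ D♯ E F♯ G♯ A B♯.
So we need the interval from C♯ up to E.
3 letter names make it a third; at 3 semitones (a half step narrower than major) the quality is minor.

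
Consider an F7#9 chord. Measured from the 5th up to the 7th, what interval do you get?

minor 3rd

The chord tones of F7#9 are F A C Eb G#.
That puts C below Eb.
C up to Eb is 3 semitones, a half step narrower than a major third, so the interval is minor.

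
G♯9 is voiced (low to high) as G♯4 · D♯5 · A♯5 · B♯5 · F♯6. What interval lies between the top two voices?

diminished fifth

Those voices are B♯5 and F♯6.
From B♯ to F♯: 6 semitones over a fifth = diminished.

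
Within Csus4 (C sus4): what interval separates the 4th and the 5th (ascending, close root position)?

Spelling the chord: C–F–G.
4th = F; 5th = G.
From F to G is 2 semitones, exactly the major second.

major 2nd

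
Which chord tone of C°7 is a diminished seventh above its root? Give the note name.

C°7: C, Eb, Gb, Bbb.
The root is C. A diminished seventh above C is Bbb.
Bbb is the chord's 7th.

Bbb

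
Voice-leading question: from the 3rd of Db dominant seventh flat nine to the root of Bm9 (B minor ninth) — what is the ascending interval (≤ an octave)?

The 3rd of Db dominant seventh flat nine is F; the root of Bm9 (B minor ninth) is B.
From F to B: 6 semitones over a fourth = augmented.

augmented fourth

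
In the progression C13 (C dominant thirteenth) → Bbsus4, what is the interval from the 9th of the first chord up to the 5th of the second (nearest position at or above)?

minor third

C13 (C dominant thirteenth) has D as its 9th, and Bbsus4 has F as its 5th.
From D to F: 3 semitones over a third = minor.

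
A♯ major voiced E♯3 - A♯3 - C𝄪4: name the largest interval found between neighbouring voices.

Adjacent intervals: E♯3→A♯3 = perfect fourth; A♯3→C𝄪4 = major third.
The largest is E♯3 to A♯3, a perfect fourth (5 semitones).

perfect fourth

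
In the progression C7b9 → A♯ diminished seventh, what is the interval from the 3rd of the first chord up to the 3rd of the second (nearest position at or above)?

C7b9 has E as its 3rd, and A♯ diminished seventh has C♯ as its 3rd.
Counting 6 letters and 9 half steps from E gives a major sixth.

major sixth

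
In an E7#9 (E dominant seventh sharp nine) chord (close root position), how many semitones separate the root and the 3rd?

E7#9 (E dominant seventh sharp nine): E–G#–B–D–F##.
E to G# is a major third: 4 semitones.

4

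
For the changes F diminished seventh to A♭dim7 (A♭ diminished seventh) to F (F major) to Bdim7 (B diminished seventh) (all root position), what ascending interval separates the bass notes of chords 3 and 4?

augmented fourth

The roots are F and B.
From F to B: 6 semitones over a fourth = augmented.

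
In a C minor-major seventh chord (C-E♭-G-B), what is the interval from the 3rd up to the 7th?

So we need the interval from E♭ up to B.
E♭ up to B is 8 semitones, a half step wider than a perfect fifth, so the interval is augmented.

augmented fifth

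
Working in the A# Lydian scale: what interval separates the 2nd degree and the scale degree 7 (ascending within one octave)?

major sixth

The scale runs A# B# C## D## E# F## G##.
The 2nd degree is B# and the degree 7 is G##.
Counting 6 letters and 9 half steps from B# gives a major sixth.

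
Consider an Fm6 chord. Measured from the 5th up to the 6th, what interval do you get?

The chord tones of Fmin6 (F minor sixth) are F–A♭–C–D.
The 5th is C and the 6th is D.
C up to D spans 2 letter names and 2 semitones — a major second.

major 2nd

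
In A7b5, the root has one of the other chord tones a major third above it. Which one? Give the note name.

Spelling the chord: A C# Eb G.
The root is A. A major third above A is C#.
C# is the chord's 3rd.

C#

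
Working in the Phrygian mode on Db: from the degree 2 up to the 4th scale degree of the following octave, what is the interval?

major 10th

The scale runs Db Ebb Fb Gb Ab Bbb Cb.
That puts Ebb below Gb.
Ebb up to Gb spans 10 letter names and 16 semitones — a major tenth.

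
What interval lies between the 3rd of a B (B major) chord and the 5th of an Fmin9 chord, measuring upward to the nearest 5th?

The 3rd of B (B major) is D#; the 5th of Fmin9 is C.
7 letter names make it a seventh; at 9 semitones (a whole step narrower than major) the quality is diminished.

d7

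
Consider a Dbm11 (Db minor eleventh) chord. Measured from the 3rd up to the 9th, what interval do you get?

major seventh

The chord tones of Db minor eleventh are Db-Fb-Ab-Cb-Eb-Gb.
That puts Fb below Eb.
Fb up to Eb spans 7 letter names and 11 semitones — a major seventh.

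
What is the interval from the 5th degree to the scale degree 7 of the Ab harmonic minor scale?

major third

The scale runs Ab Bb Cb Db Eb Fb G.
The 5th degree is Eb and the 7th scale degree is G.
From Eb to G is 4 semitones, exactly the major third.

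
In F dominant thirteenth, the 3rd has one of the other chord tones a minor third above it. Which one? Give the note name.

Spelling the chord: F-A-C-Eb-G-D.
The 3rd is A. A minor third above A is C.
C is the chord's 5th.

C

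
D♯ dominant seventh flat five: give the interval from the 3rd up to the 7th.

Spelling the chord: D♯–F𝄪–A–C♯.
That puts F𝄪 below C♯.
F𝄪 up to C♯ is 6 semitones, a half step narrower than a perfect fifth, so the interval is diminished.

diminished 5th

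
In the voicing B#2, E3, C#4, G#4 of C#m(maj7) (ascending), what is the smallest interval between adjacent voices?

Adjacent intervals: B#2→E3 = diminished fourth; E3→C#4 = major sixth; C#4→G#4 = perfect fifth.
The smallest is B#2 to E3, a diminished fourth (4 semitones).

diminished fourth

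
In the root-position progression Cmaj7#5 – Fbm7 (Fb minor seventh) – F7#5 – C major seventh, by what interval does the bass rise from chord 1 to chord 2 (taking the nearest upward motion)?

The roots are C and Fb.
From C to Fb: 4 semitones over a fourth = diminished.

diminished 4th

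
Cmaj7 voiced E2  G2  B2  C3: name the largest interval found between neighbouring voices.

major third

Adjacent intervals: E2→G2 = minor third; G2→B2 = major third; B2→C3 = minor second.
The largest is G2 to B2, a major third (4 semitones).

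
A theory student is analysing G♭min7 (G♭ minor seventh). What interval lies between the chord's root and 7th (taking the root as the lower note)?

G♭min7 (G♭ minor seventh) is spelled G♭-B𝄫-D♭-F♭.
That puts G♭ below F♭.
7 letter names make it a seventh; at 10 semitones (a half step narrower than major) the quality is minor.

m7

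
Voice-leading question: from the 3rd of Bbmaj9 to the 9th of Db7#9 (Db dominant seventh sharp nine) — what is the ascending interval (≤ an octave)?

M2

The 3rd of Bbmaj9 is D; the 9th of Db7#9 (Db dominant seventh sharp nine) is E.
Counting 2 letters and 2 half steps from D gives a major second.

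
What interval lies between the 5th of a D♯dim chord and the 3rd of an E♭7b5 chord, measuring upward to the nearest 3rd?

m7

The 5th of D♯dim is A; the 3rd of E♭7b5 is G.
From A to G: 10 semitones over a seventh = minor.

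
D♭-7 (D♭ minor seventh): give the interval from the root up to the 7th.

D♭min7 (D♭ minor seventh): D♭ F♭ A♭ C♭.
Root = D♭; 7th = C♭.
From D♭ to C♭: 10 semitones over a seventh = minor.

m7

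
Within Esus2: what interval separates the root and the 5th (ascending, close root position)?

perfect fifth

E sus2 is spelled E, F#, B.
The root is E and the 5th is B.
Counting 5 letters and 7 half steps from E gives a perfect fifth.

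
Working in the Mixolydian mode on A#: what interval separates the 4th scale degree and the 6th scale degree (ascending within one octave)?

major third

Spelling the Mixolydian mode on A#: A# B# C## D# E# F## G#.
So we need the interval from D# up to F##.
From D# to F## is 4 semitones, exactly the major third.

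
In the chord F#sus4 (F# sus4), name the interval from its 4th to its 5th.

F# sus4 is spelled F#-B-C#.
That puts B below C#.
From B to C# is 2 semitones, exactly the major second.

major 2nd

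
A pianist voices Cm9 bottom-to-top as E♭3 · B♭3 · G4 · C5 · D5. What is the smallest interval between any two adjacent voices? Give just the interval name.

major second

Adjacent intervals: E♭3→B♭3 = perfect fifth; B♭3→G4 = major sixth; G4→C5 = perfect fourth; C5→D5 = major second.
The smallest is C5 to D5, a major second (2 semitones).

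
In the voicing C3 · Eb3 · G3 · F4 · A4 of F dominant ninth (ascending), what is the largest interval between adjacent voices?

Adjacent intervals: C3→Eb3 = minor third; Eb3→G3 = major third; G3→F4 = minor seventh; F4→A4 = major third.
The largest is G3 to F4, a minor seventh (10 semitones).

minor seventh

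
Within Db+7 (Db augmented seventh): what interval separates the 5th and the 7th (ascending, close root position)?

diminished third

Spelling the chord: Db F A Cb.
That puts A below Cb.
From A to Cb: 2 semitones over a third = diminished.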